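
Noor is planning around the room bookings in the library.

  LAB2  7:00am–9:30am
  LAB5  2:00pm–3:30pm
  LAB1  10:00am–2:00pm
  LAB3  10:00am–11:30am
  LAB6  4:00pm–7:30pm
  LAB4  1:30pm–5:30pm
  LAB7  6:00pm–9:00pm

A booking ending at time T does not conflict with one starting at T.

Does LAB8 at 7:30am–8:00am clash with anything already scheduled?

Yes — it overlaps LAB2

LAB2: starts 7:00am before LAB8 ends 8:00am, and ends 9:30am after LAB8 starts 7:30am → overlap.
LAB1: starts 10:00am at or after LAB8 ends 8:00am → clear.
LAB3: starts 10:00am at or after LAB8 ends 8:00am → clear.
LAB4: starts 1:30pm at or after LAB8 ends 8:00am → clear.
LAB5: starts 2:00pm at or after LAB8 ends 8:00am → clear.
LAB6: starts 4:00pm at or after LAB8 ends 8:00am → clear.
LAB7: starts 6:00pm at or after LAB8 ends 8:00am → clear.
LAB8 overlaps LAB2.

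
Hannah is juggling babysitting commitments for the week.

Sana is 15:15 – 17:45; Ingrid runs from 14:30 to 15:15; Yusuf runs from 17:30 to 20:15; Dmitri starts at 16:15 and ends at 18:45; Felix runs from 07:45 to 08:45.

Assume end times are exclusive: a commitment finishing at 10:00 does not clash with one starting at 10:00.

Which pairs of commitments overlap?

Sorted by start: Felix, Ingrid, Sana, Dmitri, Yusuf.
Ingrid starts after Felix ends, so Felix has no further overlaps.
Sana starts exactly when Ingrid ends (back-to-back, no overlap), so Ingrid has no further overlaps.
Dmitri starts before Sana ends → Sana and Dmitri overlap.
Yusuf starts before Sana ends → Sana and Yusuf overlap.
Yusuf starts before Dmitri ends → Dmitri and Yusuf overlap.

Dmitri & Sana, Dmitri & Yusuf, Sana & Yusuf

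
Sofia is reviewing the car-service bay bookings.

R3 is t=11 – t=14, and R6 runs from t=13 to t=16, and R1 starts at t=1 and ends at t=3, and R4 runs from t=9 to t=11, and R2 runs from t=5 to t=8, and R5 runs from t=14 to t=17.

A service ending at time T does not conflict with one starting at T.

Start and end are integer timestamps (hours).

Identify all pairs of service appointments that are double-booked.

R3 & R6, R5 & R6

Two intervals overlap when each starts before the other ends.
Sorted by start: R1, R2, R4, R3, R6, R5.
R2 starts after R1 ends; R1 is clear from here.
R4 starts after R2 ends; R2 is clear from here.
R3 starts exactly when R4 ends (back-to-back, no overlap); R4 is clear from here.
R6 starts before R3 ends → R3 and R6 overlap.
R5 starts exactly when R3 ends (back-to-back, no overlap).
R5 starts before R6 ends → R6 and R5 overlap.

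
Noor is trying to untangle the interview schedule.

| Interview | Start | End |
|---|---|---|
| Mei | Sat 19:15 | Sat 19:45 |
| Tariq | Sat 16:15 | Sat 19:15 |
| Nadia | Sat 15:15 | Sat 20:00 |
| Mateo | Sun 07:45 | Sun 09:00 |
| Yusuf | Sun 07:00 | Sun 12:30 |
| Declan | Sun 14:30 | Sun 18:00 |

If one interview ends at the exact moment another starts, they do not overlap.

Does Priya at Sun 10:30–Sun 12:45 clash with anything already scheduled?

Yes — it overlaps Yusuf

Nadia: ends Sat 20:00 at or before Priya starts Sun 10:30 → clear.
Tariq: ends Sat 19:15 at or before Priya starts Sun 10:30 → clear.
Mei: ends Sat 19:45 at or before Priya starts Sun 10:30 → clear.
Yusuf: starts Sun 07:00 before Priya ends Sun 12:45, and ends Sun 12:30 after Priya starts Sun 10:30 → overlap.
Mateo: ends Sun 09:00 at or before Priya starts Sun 10:30 → clear.
Declan: starts Sun 14:30 at or after Priya ends Sun 12:45 → clear.
Priya overlaps Yusuf.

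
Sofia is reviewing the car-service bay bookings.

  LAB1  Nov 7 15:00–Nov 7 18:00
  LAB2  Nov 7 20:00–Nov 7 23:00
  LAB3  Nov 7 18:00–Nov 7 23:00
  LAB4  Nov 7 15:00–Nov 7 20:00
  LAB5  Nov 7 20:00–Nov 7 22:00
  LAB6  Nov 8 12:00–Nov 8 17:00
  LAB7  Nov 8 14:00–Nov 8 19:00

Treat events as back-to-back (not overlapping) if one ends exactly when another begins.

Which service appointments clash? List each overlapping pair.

Sorted by start: LAB1, LAB4, LAB3, LAB2, LAB5, LAB6, LAB7.
LAB4 starts before LAB1 ends → LAB1 and LAB4 overlap.
LAB3 starts exactly when LAB1 ends (back-to-back, no overlap), so LAB1 has no further overlaps.
LAB3 starts before LAB4 ends → LAB4 and LAB3 overlap.
LAB2 starts exactly when LAB4 ends (back-to-back, no overlap), so LAB4 has no further overlaps.
LAB2 starts before LAB3 ends → LAB3 and LAB2 overlap.
LAB5 starts before LAB3 ends → LAB3 and LAB5 overlap.
LAB6 starts after LAB3 ends, so LAB3 has no further overlaps.
LAB5 starts before LAB2 ends → LAB2 and LAB5 overlap.
LAB6 starts after LAB2 ends, so LAB2 has no further overlaps.
LAB6 starts after LAB5 ends, so LAB5 has no further overlaps.
LAB7 starts before LAB6 ends → LAB6 and LAB7 overlap.

LAB1 & LAB4, LAB2 & LAB3, LAB2 & LAB5, LAB3 & LAB4, LAB3 & LAB5, LAB6 & LAB7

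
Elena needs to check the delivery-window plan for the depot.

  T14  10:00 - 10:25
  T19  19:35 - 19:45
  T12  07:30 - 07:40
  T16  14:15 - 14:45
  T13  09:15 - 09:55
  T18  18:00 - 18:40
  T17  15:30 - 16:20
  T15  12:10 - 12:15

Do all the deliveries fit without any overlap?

Yes

Sorted by start: T12, T13, T14, T15, T16, T17, T18, T19.
T13 starts after T12 ends — done with T12.
T14 starts after T13 ends — done with T13.
T15 starts after T14 ends — done with T14.
T16 starts after T15 ends — done with T15.
T17 starts after T16 ends — done with T16.
T18 starts after T17 ends — done with T17.
T19 starts after T18 ends.
Every pair is clear; the schedule has no overlaps.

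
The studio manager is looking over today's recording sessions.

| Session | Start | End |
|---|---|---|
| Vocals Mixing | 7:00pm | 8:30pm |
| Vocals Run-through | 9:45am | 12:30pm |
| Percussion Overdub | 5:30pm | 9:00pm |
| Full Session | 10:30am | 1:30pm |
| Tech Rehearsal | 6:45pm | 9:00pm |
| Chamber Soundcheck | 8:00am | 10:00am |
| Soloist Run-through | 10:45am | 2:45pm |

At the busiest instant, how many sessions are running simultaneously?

3

Walk through starts and ends in time order (an end at T is processed before a start at T):
8:00am start Chamber Soundcheck → 1
9:45am start Vocals Run-through → 2
10:00am end Chamber Soundcheck → 1
10:30am start Full Session → 2
10:45am start Soloist Run-through → 3
12:30pm end Vocals Run-through → 2
1:30pm end Full Session → 1
2:45pm end Soloist Run-through → 0
5:30pm start Percussion Overdub → 1
6:45pm start Tech Rehearsal → 2
7:00pm start Vocals Mixing → 3
8:30pm end Vocals Mixing → 2
9:00pm end Percussion Overdub → 1
9:00pm end Tech Rehearsal → 0
Peak is 3, at 10:45am (Full Session, Soloist Run-through, Vocals Run-through).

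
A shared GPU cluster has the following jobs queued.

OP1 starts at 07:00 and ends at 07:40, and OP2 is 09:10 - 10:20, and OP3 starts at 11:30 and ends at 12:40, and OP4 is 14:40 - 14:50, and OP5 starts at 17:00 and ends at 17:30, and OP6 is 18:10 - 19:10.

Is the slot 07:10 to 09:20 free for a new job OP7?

OP1: starts 07:00 before OP7 ends 09:20, and ends 07:40 after OP7 starts 07:10 → overlap.
OP2: starts 09:10 before OP7 ends 09:20, and ends 10:20 after OP7 starts 07:10 → overlap.
OP3: starts 11:30 at or after OP7 ends 09:20 → clear.
OP4: starts 14:40 at or after OP7 ends 09:20 → clear.
OP5: starts 17:00 at or after OP7 ends 09:20 → clear.
OP6: starts 18:10 at or after OP7 ends 09:20 → clear.
OP7 overlaps OP1, OP2.

No — it overlaps OP1, OP2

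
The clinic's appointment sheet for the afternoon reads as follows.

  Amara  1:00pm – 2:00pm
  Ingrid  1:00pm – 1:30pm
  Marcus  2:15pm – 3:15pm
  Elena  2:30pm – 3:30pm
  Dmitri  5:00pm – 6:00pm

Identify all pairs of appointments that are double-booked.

Sorted by start: Amara, Ingrid, Marcus, Elena, Dmitri.
Ingrid starts before Amara ends → Amara and Ingrid overlap.
Marcus starts after Amara ends, so nothing later overlaps Amara either.
Marcus starts after Ingrid ends, so nothing later overlaps Ingrid either.
Elena starts before Marcus ends → Marcus and Elena overlap.
Dmitri starts after Marcus ends.
Dmitri starts after Elena ends.

Amara & Ingrid, Elena & Marcus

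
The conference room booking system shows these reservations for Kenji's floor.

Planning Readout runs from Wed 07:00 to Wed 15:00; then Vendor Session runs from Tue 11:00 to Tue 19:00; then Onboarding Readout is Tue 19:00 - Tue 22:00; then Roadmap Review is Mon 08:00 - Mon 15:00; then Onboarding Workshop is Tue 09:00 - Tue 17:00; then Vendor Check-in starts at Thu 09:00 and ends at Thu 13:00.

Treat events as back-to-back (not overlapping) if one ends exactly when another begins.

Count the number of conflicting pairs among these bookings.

Sorted by start: Roadmap Review, Onboarding Workshop, Vendor Session, Onboarding Readout, Planning Readout, Vendor Check-in.
Onboarding Workshop starts after Roadmap Review ends — done with Roadmap Review.
Vendor Session starts before Onboarding Workshop ends → Onboarding Workshop and Vendor Session overlap.
Onboarding Readout starts after Onboarding Workshop ends — done with Onboarding Workshop.
Onboarding Readout starts exactly when Vendor Session ends (back-to-back, no overlap) — done with Vendor Session.
Planning Readout starts after Onboarding Readout ends — done with Onboarding Readout.
Vendor Check-in starts after Planning Readout ends.
Overlapping pairs: Onboarding Workshop & Vendor Session — 1 in total.

1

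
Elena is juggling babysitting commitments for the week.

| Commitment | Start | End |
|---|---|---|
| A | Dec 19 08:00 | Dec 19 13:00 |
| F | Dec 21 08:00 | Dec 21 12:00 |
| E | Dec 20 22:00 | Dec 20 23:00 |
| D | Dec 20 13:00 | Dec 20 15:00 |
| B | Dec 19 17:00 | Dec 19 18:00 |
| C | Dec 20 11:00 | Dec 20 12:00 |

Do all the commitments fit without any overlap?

Yes

Sorted by start: A, B, C, D, E, F.
B starts after A ends, so nothing later overlaps A either.
C starts after B ends, so nothing later overlaps B either.
D starts after C ends, so nothing later overlaps C either.
E starts after D ends, so nothing later overlaps D either.
F starts after E ends.
Every pair is clear; the schedule has no overlaps.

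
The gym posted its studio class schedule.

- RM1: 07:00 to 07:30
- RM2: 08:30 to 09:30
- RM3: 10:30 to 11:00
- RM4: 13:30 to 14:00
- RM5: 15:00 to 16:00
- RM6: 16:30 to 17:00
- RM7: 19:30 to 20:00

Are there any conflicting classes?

No

Sorted by start: RM1, RM2, RM3, RM4, RM5, RM6, RM7.
RM2 starts after RM1 ends, so nothing later overlaps RM1 either.
RM3 starts after RM2 ends, so nothing later overlaps RM2 either.
RM4 starts after RM3 ends, so nothing later overlaps RM3 either.
RM5 starts after RM4 ends, so nothing later overlaps RM4 either.
RM6 starts after RM5 ends, so nothing later overlaps RM5 either.
RM7 starts after RM6 ends.
Every pair is clear; the schedule has no overlaps.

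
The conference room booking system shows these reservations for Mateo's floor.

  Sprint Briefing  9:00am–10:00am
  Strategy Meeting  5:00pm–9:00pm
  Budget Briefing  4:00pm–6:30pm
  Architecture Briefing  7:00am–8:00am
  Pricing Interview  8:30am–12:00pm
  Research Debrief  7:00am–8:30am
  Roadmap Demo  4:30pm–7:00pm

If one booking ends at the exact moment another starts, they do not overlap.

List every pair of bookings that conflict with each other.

Two intervals overlap when each starts before the other ends.
Sorted by start: Research Debrief, Architecture Briefing, Pricing Interview, Sprint Briefing, Budget Briefing, Roadmap Demo, Strategy Meeting.
Architecture Briefing starts before Research Debrief ends → Research Debrief and Architecture Briefing overlap.
Pricing Interview starts exactly when Research Debrief ends (back-to-back, no overlap), so Research Debrief has no further overlaps.
Pricing Interview starts after Architecture Briefing ends, so Architecture Briefing has no further overlaps.
Sprint Briefing starts before Pricing Interview ends → Pricing Interview and Sprint Briefing overlap.
Budget Briefing starts after Pricing Interview ends, so Pricing Interview has no further overlaps.
Budget Briefing starts after Sprint Briefing ends, so Sprint Briefing has no further overlaps.
Roadmap Demo starts before Budget Briefing ends → Budget Briefing and Roadmap Demo overlap.
Strategy Meeting starts before Budget Briefing ends → Budget Briefing and Strategy Meeting overlap.
Strategy Meeting starts before Roadmap Demo ends → Roadmap Demo and Strategy Meeting overlap.

Architecture Briefing & Research Debrief, Budget Briefing & Roadmap Demo, Budget Briefing & Strategy Meeting, Pricing Interview & Sprint Briefing, Roadmap Demo & Strategy Meeting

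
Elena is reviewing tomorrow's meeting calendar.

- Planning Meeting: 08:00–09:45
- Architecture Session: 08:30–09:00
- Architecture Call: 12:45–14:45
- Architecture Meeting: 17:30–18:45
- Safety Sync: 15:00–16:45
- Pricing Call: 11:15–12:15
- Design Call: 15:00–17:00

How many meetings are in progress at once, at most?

2

Sort all start/end points and keep a running count:
08:00 start Planning Meeting → 1
08:30 start Architecture Session → 2
09:00 end Architecture Session → 1
09:45 end Planning Meeting → 0
11:15 start Pricing Call → 1
12:15 end Pricing Call → 0
12:45 start Architecture Call → 1
14:45 end Architecture Call → 0
15:00 start Design Call → 1
15:00 start Safety Sync → 2
16:45 end Safety Sync → 1
17:00 end Design Call → 0
17:30 start Architecture Meeting → 1
18:45 end Architecture Meeting → 0
Peak is 2, at 08:30 (Architecture Session, Planning Meeting).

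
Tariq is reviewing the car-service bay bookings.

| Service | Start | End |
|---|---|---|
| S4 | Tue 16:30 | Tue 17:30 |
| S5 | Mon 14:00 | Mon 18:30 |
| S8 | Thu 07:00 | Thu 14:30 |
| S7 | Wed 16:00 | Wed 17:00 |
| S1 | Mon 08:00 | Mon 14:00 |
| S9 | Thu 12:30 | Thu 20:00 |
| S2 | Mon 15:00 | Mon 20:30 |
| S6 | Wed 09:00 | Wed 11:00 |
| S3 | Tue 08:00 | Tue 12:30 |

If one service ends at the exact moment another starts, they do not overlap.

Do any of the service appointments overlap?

Yes

Sorted by start: S1, S5, S2, S3, S4, S6, S7, S8, S9.
S5 starts exactly when S1 ends (back-to-back, no overlap); S1 is clear from here.
S2 starts before S5 ends → S5 and S2 overlap.
That's a conflict, so the schedule is not conflict-free.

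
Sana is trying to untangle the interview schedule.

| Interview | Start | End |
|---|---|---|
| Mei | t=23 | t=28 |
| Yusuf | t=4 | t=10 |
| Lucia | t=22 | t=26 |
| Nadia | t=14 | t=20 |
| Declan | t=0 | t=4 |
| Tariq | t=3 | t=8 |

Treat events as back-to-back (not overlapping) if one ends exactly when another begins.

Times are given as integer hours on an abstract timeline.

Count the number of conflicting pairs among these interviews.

Two intervals overlap when each starts before the other ends.
Sorted by start: Declan, Tariq, Yusuf, Nadia, Lucia, Mei.
Tariq starts before Declan ends → Declan and Tariq overlap.
Yusuf starts exactly when Declan ends (back-to-back, no overlap); Declan is clear from here.
Yusuf starts before Tariq ends → Tariq and Yusuf overlap.
Nadia starts after Tariq ends; Tariq is clear from here.
Nadia starts after Yusuf ends; Yusuf is clear from here.
Lucia starts after Nadia ends; Nadia is clear from here.
Mei starts before Lucia ends → Lucia and Mei overlap.
Overlapping pairs: Declan & Tariq, Lucia & Mei, Tariq & Yusuf — 3 in total.

3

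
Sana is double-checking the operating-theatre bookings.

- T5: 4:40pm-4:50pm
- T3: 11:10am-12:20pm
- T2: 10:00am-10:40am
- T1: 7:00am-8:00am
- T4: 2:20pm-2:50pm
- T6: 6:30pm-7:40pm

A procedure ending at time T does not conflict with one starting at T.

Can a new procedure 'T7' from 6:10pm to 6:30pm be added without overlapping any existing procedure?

T1: ends 8:00am at or before T7 starts 6:10pm → clear.
T2: ends 10:40am at or before T7 starts 6:10pm → clear.
T3: ends 12:20pm at or before T7 starts 6:10pm → clear.
T4: ends 2:50pm at or before T7 starts 6:10pm → clear.
T5: ends 4:50pm at or before T7 starts 6:10pm → clear.
T6: starts 6:30pm at or after T7 ends 6:30pm → clear.

Yes — the slot is free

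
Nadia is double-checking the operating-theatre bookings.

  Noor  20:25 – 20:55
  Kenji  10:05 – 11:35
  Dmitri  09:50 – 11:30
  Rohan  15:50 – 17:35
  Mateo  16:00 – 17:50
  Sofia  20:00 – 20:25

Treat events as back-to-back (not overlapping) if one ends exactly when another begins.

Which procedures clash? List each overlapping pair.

Dmitri & Kenji, Mateo & Rohan

Sorted by start: Dmitri, Kenji, Rohan, Mateo, Sofia, Noor.
Kenji starts before Dmitri ends → Dmitri and Kenji overlap.
Rohan starts after Dmitri ends — done with Dmitri.
Rohan starts after Kenji ends — done with Kenji.
Mateo starts before Rohan ends → Rohan and Mateo overlap.
Sofia starts after Rohan ends — done with Rohan.
Sofia starts after Mateo ends — done with Mateo.
Noor starts exactly when Sofia ends (back-to-back, no overlap).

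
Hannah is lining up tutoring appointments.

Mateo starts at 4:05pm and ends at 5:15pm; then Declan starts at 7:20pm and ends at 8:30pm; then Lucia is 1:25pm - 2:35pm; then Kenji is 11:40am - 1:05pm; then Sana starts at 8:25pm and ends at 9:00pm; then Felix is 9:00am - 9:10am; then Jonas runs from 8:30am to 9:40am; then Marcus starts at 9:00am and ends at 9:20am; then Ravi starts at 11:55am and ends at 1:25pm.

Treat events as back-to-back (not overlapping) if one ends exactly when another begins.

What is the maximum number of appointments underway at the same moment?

Sort all start/end points and keep a running count:
8:30am start Jonas → 1
9:00am start Felix → 2
9:00am start Marcus → 3
9:10am end Felix → 2
9:20am end Marcus → 1
9:40am end Jonas → 0
11:40am start Kenji → 1
11:55am start Ravi → 2
1:05pm end Kenji → 1
1:25pm end Ravi → 0
1:25pm start Lucia → 1
2:35pm end Lucia → 0
4:05pm start Mateo → 1
5:15pm end Mateo → 0
7:20pm start Declan → 1
8:25pm start Sana → 2
8:30pm end Declan → 1
9:00pm end Sana → 0
Peak is 3, at 9:00am (Felix, Jonas, Marcus).

3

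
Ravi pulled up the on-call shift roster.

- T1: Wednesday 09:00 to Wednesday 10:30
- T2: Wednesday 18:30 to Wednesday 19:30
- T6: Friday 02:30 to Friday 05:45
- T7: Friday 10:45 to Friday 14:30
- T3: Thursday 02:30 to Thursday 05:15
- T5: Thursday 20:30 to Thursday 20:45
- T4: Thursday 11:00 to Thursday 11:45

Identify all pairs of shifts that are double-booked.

none

Sorted by start: T1, T2, T3, T4, T5, T6, T7.
T2 starts after T1 ends; T1 is clear from here.
T3 starts after T2 ends; T2 is clear from here.
T4 starts after T3 ends; T3 is clear from here.
T5 starts after T4 ends; T4 is clear from here.
T6 starts after T5 ends; T5 is clear from here.
T7 starts after T6 ends.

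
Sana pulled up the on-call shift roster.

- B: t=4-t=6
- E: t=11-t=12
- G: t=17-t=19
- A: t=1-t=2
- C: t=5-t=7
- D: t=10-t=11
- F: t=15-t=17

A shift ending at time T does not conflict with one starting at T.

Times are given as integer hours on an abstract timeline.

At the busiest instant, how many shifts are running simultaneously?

2

Walk through starts and ends in time order (an end at T is processed before a start at T):
t=1 start A → 1
t=2 end A → 0
t=4 start B → 1
t=5 start C → 2
t=6 end B → 1
t=7 end C → 0
t=10 start D → 1
t=11 end D → 0
t=11 start E → 1
t=12 end E → 0
t=15 start F → 1
t=17 end F → 0
t=17 start G → 1
t=19 end G → 0
Peak is 2, at t=5 (B, C).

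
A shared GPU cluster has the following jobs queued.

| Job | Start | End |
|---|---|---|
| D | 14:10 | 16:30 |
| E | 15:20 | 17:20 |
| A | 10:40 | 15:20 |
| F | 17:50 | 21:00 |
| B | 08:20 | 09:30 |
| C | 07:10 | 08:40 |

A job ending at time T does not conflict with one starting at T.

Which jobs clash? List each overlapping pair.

A & D, B & C, D & E

Two intervals overlap when each starts before the other ends.
Sorted by start: C, B, A, D, E, F.
B starts before C ends → C and B overlap.
A starts after C ends, so C has no further overlaps.
A starts after B ends, so B has no further overlaps.
D starts before A ends → A and D overlap.
E starts exactly when A ends (back-to-back, no overlap), so A has no further overlaps.
E starts before D ends → D and E overlap.
F starts after D ends.
F starts after E ends.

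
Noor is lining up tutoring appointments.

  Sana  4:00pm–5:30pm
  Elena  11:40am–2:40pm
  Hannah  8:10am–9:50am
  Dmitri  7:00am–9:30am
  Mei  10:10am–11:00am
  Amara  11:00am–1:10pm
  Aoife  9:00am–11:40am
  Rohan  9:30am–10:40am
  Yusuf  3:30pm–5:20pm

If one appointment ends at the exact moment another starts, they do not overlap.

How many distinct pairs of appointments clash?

Sorted by start: Dmitri, Hannah, Aoife, Rohan, Mei, Amara, Elena, Yusuf, Sana.
Hannah starts before Dmitri ends → Dmitri and Hannah overlap.
Aoife starts before Dmitri ends → Dmitri and Aoife overlap.
Rohan starts exactly when Dmitri ends (back-to-back, no overlap); Dmitri is clear from here.
Aoife starts before Hannah ends → Hannah and Aoife overlap.
Rohan starts before Hannah ends → Hannah and Rohan overlap.
Mei starts after Hannah ends; Hannah is clear from here.
Rohan starts before Aoife ends → Aoife and Rohan overlap.
Mei starts before Aoife ends → Aoife and Mei overlap.
Amara starts before Aoife ends → Aoife and Amara overlap.
Elena starts exactly when Aoife ends (back-to-back, no overlap); Aoife is clear from here.
Mei starts before Rohan ends → Rohan and Mei overlap.
Amara starts after Rohan ends; Rohan is clear from here.
Amara starts exactly when Mei ends (back-to-back, no overlap); Mei is clear from here.
Elena starts before Amara ends → Amara and Elena overlap.
Yusuf starts after Amara ends; Amara is clear from here.
Yusuf starts after Elena ends; Elena is clear from here.
Sana starts before Yusuf ends → Yusuf and Sana overlap.
Overlapping pairs: Amara & Aoife, Amara & Elena, Aoife & Dmitri, Aoife & Hannah, Aoife & Mei, Aoife & Rohan, Dmitri & Hannah, Hannah & Rohan, Mei & Rohan, Sana & Yusuf — 10 in total.

10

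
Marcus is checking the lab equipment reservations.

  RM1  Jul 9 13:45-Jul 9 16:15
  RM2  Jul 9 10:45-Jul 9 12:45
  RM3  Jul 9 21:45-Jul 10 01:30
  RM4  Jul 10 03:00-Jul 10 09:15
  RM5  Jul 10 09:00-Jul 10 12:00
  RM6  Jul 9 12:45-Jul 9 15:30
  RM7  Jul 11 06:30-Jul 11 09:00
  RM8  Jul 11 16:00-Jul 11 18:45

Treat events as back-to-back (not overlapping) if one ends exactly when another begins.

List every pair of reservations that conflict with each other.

Check each pair: they overlap iff neither finishes before the other starts.
Sorted by start: RM2, RM6, RM1, RM3, RM4, RM5, RM7, RM8.
RM6 starts exactly when RM2 ends (back-to-back, no overlap) — done with RM2.
RM1 starts before RM6 ends → RM6 and RM1 overlap.
RM3 starts after RM6 ends — done with RM6.
RM3 starts after RM1 ends — done with RM1.
RM4 starts after RM3 ends — done with RM3.
RM5 starts before RM4 ends → RM4 and RM5 overlap.
RM7 starts after RM4 ends — done with RM4.
RM7 starts after RM5 ends — done with RM5.
RM8 starts after RM7 ends.

RM1 & RM6, RM4 & RM5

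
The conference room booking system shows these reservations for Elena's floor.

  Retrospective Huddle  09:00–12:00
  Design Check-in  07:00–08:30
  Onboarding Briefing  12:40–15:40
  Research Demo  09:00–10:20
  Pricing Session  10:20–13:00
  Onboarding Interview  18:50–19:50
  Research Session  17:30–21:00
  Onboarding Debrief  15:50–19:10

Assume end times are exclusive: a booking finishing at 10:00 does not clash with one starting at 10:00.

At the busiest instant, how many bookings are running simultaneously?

Sort all start/end points and keep a running count:
07:00 start Design Check-in → 1
08:30 end Design Check-in → 0
09:00 start Research Demo → 1
09:00 start Retrospective Huddle → 2
10:20 end Research Demo → 1
10:20 start Pricing Session → 2
12:00 end Retrospective Huddle → 1
12:40 start Onboarding Briefing → 2
13:00 end Pricing Session → 1
15:40 end Onboarding Briefing → 0
15:50 start Onboarding Debrief → 1
17:30 start Research Session → 2
18:50 start Onboarding Interview → 3
19:10 end Onboarding Debrief → 2
19:50 end Onboarding Interview → 1
21:00 end Research Session → 0
Peak is 3, at 18:50 (Onboarding Debrief, Onboarding Interview, Research Session).

3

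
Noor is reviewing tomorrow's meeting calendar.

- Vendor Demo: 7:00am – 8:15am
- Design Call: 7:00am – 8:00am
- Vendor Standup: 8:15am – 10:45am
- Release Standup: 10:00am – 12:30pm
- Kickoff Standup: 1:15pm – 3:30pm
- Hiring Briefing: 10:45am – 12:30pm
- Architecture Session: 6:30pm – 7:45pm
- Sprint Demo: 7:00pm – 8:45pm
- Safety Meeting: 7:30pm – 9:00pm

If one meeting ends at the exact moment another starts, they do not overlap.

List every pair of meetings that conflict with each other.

Sorted by start: Vendor Demo, Design Call, Vendor Standup, Release Standup, Hiring Briefing, Kickoff Standup, Architecture Session, Sprint Demo, Safety Meeting.
Design Call starts before Vendor Demo ends → Vendor Demo and Design Call overlap.
Vendor Standup starts exactly when Vendor Demo ends (back-to-back, no overlap); Vendor Demo is clear from here.
Vendor Standup starts after Design Call ends; Design Call is clear from here.
Release Standup starts before Vendor Standup ends → Vendor Standup and Release Standup overlap.
Hiring Briefing starts exactly when Vendor Standup ends (back-to-back, no overlap); Vendor Standup is clear from here.
Hiring Briefing starts before Release Standup ends → Release Standup and Hiring Briefing overlap.
Kickoff Standup starts after Release Standup ends; Release Standup is clear from here.
Kickoff Standup starts after Hiring Briefing ends; Hiring Briefing is clear from here.
Architecture Session starts after Kickoff Standup ends; Kickoff Standup is clear from here.
Sprint Demo starts before Architecture Session ends → Architecture Session and Sprint Demo overlap.
Safety Meeting starts before Architecture Session ends → Architecture Session and Safety Meeting overlap.
Safety Meeting starts before Sprint Demo ends → Sprint Demo and Safety Meeting overlap.

Architecture Session & Safety Meeting, Architecture Session & Sprint Demo, Design Call & Vendor Demo, Hiring Briefing & Release Standup, Release Standup & Vendor Standup, Safety Meeting & Sprint Demo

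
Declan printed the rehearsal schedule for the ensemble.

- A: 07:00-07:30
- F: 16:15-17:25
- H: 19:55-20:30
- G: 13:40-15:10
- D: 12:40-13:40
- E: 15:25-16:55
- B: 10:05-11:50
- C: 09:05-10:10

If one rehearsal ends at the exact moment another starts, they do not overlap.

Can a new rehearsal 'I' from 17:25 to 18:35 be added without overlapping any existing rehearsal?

Yes — the slot is free

A: ends 07:30 at or before I starts 17:25 → clear.
C: ends 10:10 at or before I starts 17:25 → clear.
B: ends 11:50 at or before I starts 17:25 → clear.
D: ends 13:40 at or before I starts 17:25 → clear.
G: ends 15:10 at or before I starts 17:25 → clear.
E: ends 16:55 at or before I starts 17:25 → clear.
F: ends 17:25 at or before I starts 17:25 → clear.
H: starts 19:55 at or after I ends 18:35 → clear.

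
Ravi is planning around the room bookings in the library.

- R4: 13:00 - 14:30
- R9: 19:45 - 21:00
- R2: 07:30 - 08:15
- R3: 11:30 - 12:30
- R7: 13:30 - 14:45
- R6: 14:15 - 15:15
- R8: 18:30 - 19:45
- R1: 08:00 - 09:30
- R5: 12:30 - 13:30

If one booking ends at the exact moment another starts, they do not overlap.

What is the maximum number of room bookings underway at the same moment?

Sort all start/end points and keep a running count:
07:30 start R2 → 1
08:00 start R1 → 2
08:15 end R2 → 1
09:30 end R1 → 0
11:30 start R3 → 1
12:30 end R3 → 0
12:30 start R5 → 1
13:00 start R4 → 2
13:30 end R5 → 1
13:30 start R7 → 2
14:15 start R6 → 3
14:30 end R4 → 2
14:45 end R7 → 1
15:15 end R6 → 0
18:30 start R8 → 1
19:45 end R8 → 0
19:45 start R9 → 1
21:00 end R9 → 0
Peak is 3, at 14:15 (R4, R6, R7).

3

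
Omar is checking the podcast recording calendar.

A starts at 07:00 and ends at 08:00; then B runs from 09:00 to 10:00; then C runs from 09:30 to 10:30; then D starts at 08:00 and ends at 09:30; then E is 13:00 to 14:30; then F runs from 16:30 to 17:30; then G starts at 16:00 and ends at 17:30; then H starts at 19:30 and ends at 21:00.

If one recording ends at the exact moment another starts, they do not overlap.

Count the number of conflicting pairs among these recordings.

3

Sorted by start: A, D, B, C, E, G, F, H.
D starts exactly when A ends (back-to-back, no overlap); A is clear from here.
B starts before D ends → D and B overlap.
C starts exactly when D ends (back-to-back, no overlap); D is clear from here.
C starts before B ends → B and C overlap.
E starts after B ends; B is clear from here.
E starts after C ends; C is clear from here.
G starts after E ends; E is clear from here.
F starts before G ends → G and F overlap.
H starts after G ends.
H starts after F ends.
Overlapping pairs: B & C, B & D, F & G — 3 in total.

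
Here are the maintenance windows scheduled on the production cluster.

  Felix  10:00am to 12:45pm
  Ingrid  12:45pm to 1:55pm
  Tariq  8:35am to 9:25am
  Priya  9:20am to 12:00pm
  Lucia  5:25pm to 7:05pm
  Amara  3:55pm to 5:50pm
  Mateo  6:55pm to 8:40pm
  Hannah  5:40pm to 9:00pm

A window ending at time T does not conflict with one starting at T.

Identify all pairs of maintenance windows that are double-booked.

Amara & Hannah, Amara & Lucia, Felix & Priya, Hannah & Lucia, Hannah & Mateo, Lucia & Mateo, Priya & Tariq

Sorted by start: Tariq, Priya, Felix, Ingrid, Amara, Lucia, Hannah, Mateo.
Priya starts before Tariq ends → Tariq and Priya overlap.
Felix starts after Tariq ends — done with Tariq.
Felix starts before Priya ends → Priya and Felix overlap.
Ingrid starts after Priya ends — done with Priya.
Ingrid starts exactly when Felix ends (back-to-back, no overlap) — done with Felix.
Amara starts after Ingrid ends — done with Ingrid.
Lucia starts before Amara ends → Amara and Lucia overlap.
Hannah starts before Amara ends → Amara and Hannah overlap.
Mateo starts after Amara ends.
Hannah starts before Lucia ends → Lucia and Hannah overlap.
Mateo starts before Lucia ends → Lucia and Mateo overlap.
Mateo starts before Hannah ends → Hannah and Mateo overlap.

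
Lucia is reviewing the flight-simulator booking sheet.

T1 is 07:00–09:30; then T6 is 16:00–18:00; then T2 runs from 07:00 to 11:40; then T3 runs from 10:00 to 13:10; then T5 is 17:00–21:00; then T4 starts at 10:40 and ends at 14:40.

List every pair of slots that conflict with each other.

Sorted by start: T1, T2, T3, T4, T6, T5.
T2 starts before T1 ends → T1 and T2 overlap.
T3 starts after T1 ends — done with T1.
T3 starts before T2 ends → T2 and T3 overlap.
T4 starts before T2 ends → T2 and T4 overlap.
T6 starts after T2 ends — done with T2.
T4 starts before T3 ends → T3 and T4 overlap.
T6 starts after T3 ends — done with T3.
T6 starts after T4 ends — done with T4.
T5 starts before T6 ends → T6 and T5 overlap.

T1 & T2, T2 & T3, T2 & T4, T3 & T4, T5 & T6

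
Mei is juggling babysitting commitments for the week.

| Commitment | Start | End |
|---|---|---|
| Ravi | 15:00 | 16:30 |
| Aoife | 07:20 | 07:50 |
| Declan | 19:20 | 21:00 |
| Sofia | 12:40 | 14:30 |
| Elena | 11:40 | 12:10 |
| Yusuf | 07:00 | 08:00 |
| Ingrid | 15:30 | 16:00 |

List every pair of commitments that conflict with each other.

Aoife & Yusuf, Ingrid & Ravi

Two intervals overlap when each starts before the other ends.
Sorted by start: Yusuf, Aoife, Elena, Sofia, Ravi, Ingrid, Declan.
Aoife starts before Yusuf ends → Yusuf and Aoife overlap.
Elena starts after Yusuf ends; Yusuf is clear from here.
Elena starts after Aoife ends; Aoife is clear from here.
Sofia starts after Elena ends; Elena is clear from here.
Ravi starts after Sofia ends; Sofia is clear from here.
Ingrid starts before Ravi ends → Ravi and Ingrid overlap.
Declan starts after Ravi ends.
Declan starts after Ingrid ends.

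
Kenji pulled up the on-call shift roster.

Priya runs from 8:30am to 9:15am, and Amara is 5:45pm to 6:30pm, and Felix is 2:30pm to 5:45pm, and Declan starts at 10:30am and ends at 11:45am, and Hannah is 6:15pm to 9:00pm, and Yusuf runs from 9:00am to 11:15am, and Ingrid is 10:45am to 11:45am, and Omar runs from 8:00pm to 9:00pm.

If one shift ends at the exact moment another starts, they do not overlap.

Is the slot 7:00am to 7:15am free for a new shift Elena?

Priya: starts 8:30am at or after Elena ends 7:15am → clear.
Yusuf: starts 9:00am at or after Elena ends 7:15am → clear.
Declan: starts 10:30am at or after Elena ends 7:15am → clear.
Ingrid: starts 10:45am at or after Elena ends 7:15am → clear.
Felix: starts 2:30pm at or after Elena ends 7:15am → clear.
Amara: starts 5:45pm at or after Elena ends 7:15am → clear.
Hannah: starts 6:15pm at or after Elena ends 7:15am → clear.
Omar: starts 8:00pm at or after Elena ends 7:15am → clear.

Yes — the slot is free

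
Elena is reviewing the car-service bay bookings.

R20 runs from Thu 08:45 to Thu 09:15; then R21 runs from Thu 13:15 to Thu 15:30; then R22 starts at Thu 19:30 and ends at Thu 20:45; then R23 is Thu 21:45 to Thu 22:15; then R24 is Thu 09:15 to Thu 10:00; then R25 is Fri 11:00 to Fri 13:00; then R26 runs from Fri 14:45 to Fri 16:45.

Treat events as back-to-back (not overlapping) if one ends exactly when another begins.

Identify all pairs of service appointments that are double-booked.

none

Sorted by start: R20, R24, R21, R22, R23, R25, R26.
R24 starts exactly when R20 ends (back-to-back, no overlap); R20 is clear from here.
R21 starts after R24 ends; R24 is clear from here.
R22 starts after R21 ends; R21 is clear from here.
R23 starts after R22 ends; R22 is clear from here.
R25 starts after R23 ends; R23 is clear from here.
R26 starts after R25 ends.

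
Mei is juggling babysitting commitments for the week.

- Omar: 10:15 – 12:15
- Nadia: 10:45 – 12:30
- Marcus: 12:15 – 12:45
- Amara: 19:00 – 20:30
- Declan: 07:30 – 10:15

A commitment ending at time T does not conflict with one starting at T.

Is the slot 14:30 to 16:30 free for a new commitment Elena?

Declan: ends 10:15 at or before Elena starts 14:30 → clear.
Omar: ends 12:15 at or before Elena starts 14:30 → clear.
Nadia: ends 12:30 at or before Elena starts 14:30 → clear.
Marcus: ends 12:45 at or before Elena starts 14:30 → clear.
Amara: starts 19:00 at or after Elena ends 16:30 → clear.

Yes — the slot is free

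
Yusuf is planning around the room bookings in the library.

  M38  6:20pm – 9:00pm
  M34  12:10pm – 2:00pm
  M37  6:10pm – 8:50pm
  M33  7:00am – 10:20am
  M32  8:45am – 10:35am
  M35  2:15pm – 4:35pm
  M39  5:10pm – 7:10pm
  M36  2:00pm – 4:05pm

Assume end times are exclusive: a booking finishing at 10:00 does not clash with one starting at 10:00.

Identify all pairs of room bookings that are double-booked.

M32 & M33, M35 & M36, M37 & M38, M37 & M39, M38 & M39

Two intervals overlap when each starts before the other ends.
Sorted by start: M33, M32, M34, M36, M35, M39, M37, M38.
M32 starts before M33 ends → M33 and M32 overlap.
M34 starts after M33 ends, so M33 has no further overlaps.
M34 starts after M32 ends, so M32 has no further overlaps.
M36 starts exactly when M34 ends (back-to-back, no overlap), so M34 has no further overlaps.
M35 starts before M36 ends → M36 and M35 overlap.
M39 starts after M36 ends, so M36 has no further overlaps.
M39 starts after M35 ends, so M35 has no further overlaps.
M37 starts before M39 ends → M39 and M37 overlap.
M38 starts before M39 ends → M39 and M38 overlap.
M38 starts before M37 ends → M37 and M38 overlap.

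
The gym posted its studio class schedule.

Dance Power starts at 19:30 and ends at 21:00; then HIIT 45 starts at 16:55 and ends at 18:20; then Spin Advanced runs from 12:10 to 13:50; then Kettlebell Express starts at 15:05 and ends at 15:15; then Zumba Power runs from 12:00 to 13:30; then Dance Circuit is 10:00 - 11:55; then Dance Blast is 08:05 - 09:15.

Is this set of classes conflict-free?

No

Sorted by start: Dance Blast, Dance Circuit, Zumba Power, Spin Advanced, Kettlebell Express, HIIT 45, Dance Power.
Dance Circuit starts after Dance Blast ends, so Dance Blast has no further overlaps.
Zumba Power starts after Dance Circuit ends, so Dance Circuit has no further overlaps.
Spin Advanced starts before Zumba Power ends → Zumba Power and Spin Advanced overlap.
That's a conflict, so the schedule is not conflict-free.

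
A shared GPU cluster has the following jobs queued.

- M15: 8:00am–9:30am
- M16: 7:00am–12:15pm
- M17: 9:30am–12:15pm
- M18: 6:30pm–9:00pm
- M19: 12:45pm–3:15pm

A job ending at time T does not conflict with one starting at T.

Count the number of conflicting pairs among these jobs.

2

Check each pair: they overlap iff neither finishes before the other starts.
Sorted by start: M16, M15, M17, M19, M18.
M15 starts before M16 ends → M16 and M15 overlap.
M17 starts before M16 ends → M16 and M17 overlap.
M19 starts after M16 ends, so M16 has no further overlaps.
M17 starts exactly when M15 ends (back-to-back, no overlap), so M15 has no further overlaps.
M19 starts after M17 ends, so M17 has no further overlaps.
M18 starts after M19 ends.
Overlapping pairs: M15 & M16, M16 & M17 — 2 in total.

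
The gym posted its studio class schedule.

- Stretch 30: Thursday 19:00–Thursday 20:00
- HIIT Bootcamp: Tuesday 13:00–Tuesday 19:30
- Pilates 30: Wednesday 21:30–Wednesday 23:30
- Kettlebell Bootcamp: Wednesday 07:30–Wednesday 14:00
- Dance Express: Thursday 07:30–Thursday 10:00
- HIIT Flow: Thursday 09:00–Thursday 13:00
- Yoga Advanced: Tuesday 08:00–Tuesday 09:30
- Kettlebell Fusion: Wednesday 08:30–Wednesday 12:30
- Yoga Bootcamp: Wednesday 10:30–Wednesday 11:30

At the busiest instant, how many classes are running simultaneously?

3

Sort all start/end points and keep a running count:
Tuesday 08:00 start Yoga Advanced → 1
Tuesday 09:30 end Yoga Advanced → 0
Tuesday 13:00 start HIIT Bootcamp → 1
Tuesday 19:30 end HIIT Bootcamp → 0
Wednesday 07:30 start Kettlebell Bootcamp → 1
Wednesday 08:30 start Kettlebell Fusion → 2
Wednesday 10:30 start Yoga Bootcamp → 3
Wednesday 11:30 end Yoga Bootcamp → 2
Wednesday 12:30 end Kettlebell Fusion → 1
Wednesday 14:00 end Kettlebell Bootcamp → 0
Wednesday 21:30 start Pilates 30 → 1
Wednesday 23:30 end Pilates 30 → 0
Thursday 07:30 start Dance Express → 1
Thursday 09:00 start HIIT Flow → 2
Thursday 10:00 end Dance Express → 1
Thursday 13:00 end HIIT Flow → 0
Thursday 19:00 start Stretch 30 → 1
Thursday 20:00 end Stretch 30 → 0
Peak is 3, at Wednesday 10:30 (Kettlebell Bootcamp, Kettlebell Fusion, Yoga Bootcamp).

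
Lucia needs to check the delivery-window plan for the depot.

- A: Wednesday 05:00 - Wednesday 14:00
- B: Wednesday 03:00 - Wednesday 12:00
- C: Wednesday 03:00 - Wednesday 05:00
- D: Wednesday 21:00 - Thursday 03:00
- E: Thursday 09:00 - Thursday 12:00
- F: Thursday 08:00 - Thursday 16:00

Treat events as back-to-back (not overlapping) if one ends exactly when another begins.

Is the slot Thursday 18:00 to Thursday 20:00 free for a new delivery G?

B: ends Wednesday 12:00 at or before G starts Thursday 18:00 → clear.
C: ends Wednesday 05:00 at or before G starts Thursday 18:00 → clear.
A: ends Wednesday 14:00 at or before G starts Thursday 18:00 → clear.
D: ends Thursday 03:00 at or before G starts Thursday 18:00 → clear.
F: ends Thursday 16:00 at or before G starts Thursday 18:00 → clear.
E: ends Thursday 12:00 at or before G starts Thursday 18:00 → clear.

Yes — the slot is free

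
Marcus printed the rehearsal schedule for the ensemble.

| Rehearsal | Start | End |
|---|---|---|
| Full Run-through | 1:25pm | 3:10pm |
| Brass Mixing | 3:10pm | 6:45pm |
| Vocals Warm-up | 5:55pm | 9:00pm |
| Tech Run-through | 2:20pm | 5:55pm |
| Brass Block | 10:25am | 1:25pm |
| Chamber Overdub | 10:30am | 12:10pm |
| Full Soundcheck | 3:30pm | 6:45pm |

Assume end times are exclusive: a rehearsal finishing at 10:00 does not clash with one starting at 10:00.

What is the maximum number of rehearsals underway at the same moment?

3

Sort all start/end points and keep a running count:
10:25am start Brass Block → 1
10:30am start Chamber Overdub → 2
12:10pm end Chamber Overdub → 1
1:25pm end Brass Block → 0
1:25pm start Full Run-through → 1
2:20pm start Tech Run-through → 2
3:10pm end Full Run-through → 1
3:10pm start Brass Mixing → 2
3:30pm start Full Soundcheck → 3
5:55pm end Tech Run-through → 2
5:55pm start Vocals Warm-up → 3
6:45pm end Brass Mixing → 2
6:45pm end Full Soundcheck → 1
9:00pm end Vocals Warm-up → 0
Peak is 3, at 3:30pm (Brass Mixing, Full Soundcheck, Tech Run-through).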